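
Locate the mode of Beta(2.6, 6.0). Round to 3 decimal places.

0.242

With α,β > 1, mode = (α−1)/(α+β−2) = 1.6/6.6 = 0.242.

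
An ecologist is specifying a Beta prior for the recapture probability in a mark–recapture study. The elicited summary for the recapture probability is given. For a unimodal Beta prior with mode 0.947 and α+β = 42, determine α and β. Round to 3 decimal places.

α = 38.880, β = 3.120

Since the density peak of Beta(α,β) is at (α−1)/(α+β−2),
α = 1 + 0.947(42−2) = 38.880 and β = 42 − 38.880 = 3.120.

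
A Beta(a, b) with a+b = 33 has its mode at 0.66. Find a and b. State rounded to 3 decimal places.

a = 21.460, b = 11.540

Mode = (a−1)/(κ−2) with κ = a+b, so a−1 = 0.66·31 = 20.460.
a = 21.460; b = κ − a = 11.540.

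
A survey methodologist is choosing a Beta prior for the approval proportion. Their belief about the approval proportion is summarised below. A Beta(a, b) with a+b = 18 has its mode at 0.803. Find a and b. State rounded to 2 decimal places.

Mode = (a−1)/(κ−2) with κ = a+b, so a−1 = 0.803·16 = 12.85.
a = 13.85; b = κ − a = 4.15.

a = 13.85, b = 4.15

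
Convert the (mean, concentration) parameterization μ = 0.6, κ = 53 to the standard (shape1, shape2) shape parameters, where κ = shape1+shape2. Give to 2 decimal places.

Split κ in proportion μ : (1−μ): shape1 = 0.6·53 = 31.80, shape2 = 53 − 31.80 = 21.20.

shape1 = 31.80, shape2 = 21.20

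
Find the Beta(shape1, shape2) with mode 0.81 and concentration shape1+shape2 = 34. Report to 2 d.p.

Since the density peak of Beta(shape1,shape2) is at (shape1−1)/(shape1+shape2−2),
shape1 = 1 + 0.81(34−2) = 26.92 and shape2 = 34 − 26.92 = 7.08.

shape1 = 26.92, shape2 = 7.08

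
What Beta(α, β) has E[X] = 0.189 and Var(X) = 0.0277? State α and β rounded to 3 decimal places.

Let s = α+β. The Beta variance is μ(1−μ)/(s+1).
So s+1 = μ(1−μ)/σ² = (0.189×0.811)/0.0277 = 0.153279/0.0277 = 5.5335, giving s = 4.5335.
Then α = μs = 0.189×4.5335 = 0.857 and β = (1−μ)s = 0.811×4.5335 = 3.677.

α = 0.857, β = 3.677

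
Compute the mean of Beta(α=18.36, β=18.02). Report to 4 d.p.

0.5047

The Beta mean is α/(α+β) = 18.36/(18.36+18.02) = 0.5047.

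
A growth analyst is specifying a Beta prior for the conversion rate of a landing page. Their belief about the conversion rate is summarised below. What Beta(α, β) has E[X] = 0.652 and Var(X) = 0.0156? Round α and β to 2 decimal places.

α = 8.83, β = 4.71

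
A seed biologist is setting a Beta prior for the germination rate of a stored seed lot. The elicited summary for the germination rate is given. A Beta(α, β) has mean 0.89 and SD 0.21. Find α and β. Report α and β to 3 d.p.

First σ² = 0.0441. Setting α = μn, β = (1−μ)n with n = α+β,
μ(1−μ)/(n+1) = 0.0441 ⇒ n+1 = 0.0979/0.0441 = 2.2200 ⇒ n = 1.2200.
Hence α = 0.89×1.2200 = 1.086, β = 0.11×1.2200 = 0.134.

α = 1.086, β = 0.134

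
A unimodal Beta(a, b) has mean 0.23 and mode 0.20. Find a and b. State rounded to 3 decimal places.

Let s = a+b. Mean gives a = μs = 0.23s; mode gives (a−1)/(s−2) = 0.20.
Substituting: 0.23s − 1 = 0.20(s−2) = 0.20s − 0.40, so 0.03s = 0.60 and s = 20.0000.
Then a = 0.23×20.0000 = 4.600 and b = s−a = 15.400.

a = 4.600, b = 15.400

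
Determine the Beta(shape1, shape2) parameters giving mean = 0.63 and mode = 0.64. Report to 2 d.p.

shape1 = 17.64, shape2 = 10.36

With s = shape1+shape2: μ = shape1/s and mode = (shape1−1)/(s−2). Eliminating shape1 = μs,
μs − 1 = m(s−2) ⇒ s(μ−m) = 1−2m ⇒ s = -0.28/-0.01 = 28.0000.
So shape1 = μs = 17.64, shape2 = (1−μ)s = 10.36.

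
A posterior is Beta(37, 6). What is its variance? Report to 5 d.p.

0.00273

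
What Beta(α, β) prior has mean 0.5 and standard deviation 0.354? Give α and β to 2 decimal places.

σ² = 0.354² = 0.125316.
With s = α+β, Var = μ(1−μ)/(s+1), so s+1 = (0.5×0.5)/0.125316 = 1.9950 and s = 0.9950.
α = μs = 0.50, β = (1−μ)s = 0.50.

α = 0.50, β = 0.50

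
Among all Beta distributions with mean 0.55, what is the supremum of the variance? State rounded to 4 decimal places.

0.2475

For fixed mean μ the Beta variance is μ(1−μ)/(α+β+1), increasing as α+β decreases.
Its least upper bound (not attained) is μ(1−μ) = 0.55·0.45 = 0.2475.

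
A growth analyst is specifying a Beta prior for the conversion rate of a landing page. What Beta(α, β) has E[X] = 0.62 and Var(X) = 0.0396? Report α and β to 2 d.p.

α = 3.07, β = 1.88

Write ν = α+β; then α = μν and Var = μ(1−μ)/(ν+1).
ν = μ(1−μ)/Var − 1 = 0.2356/0.0396 − 1 = 4.9495.
α = 0.62·4.9495 = 3.07, β = 0.38·4.9495 = 1.88.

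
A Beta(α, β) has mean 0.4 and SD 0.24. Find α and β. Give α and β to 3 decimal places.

α = 1.267, β = 1.900

First σ² = 0.0576. Setting α = μn, β = (1−μ)n with n = α+β,
μ(1−μ)/(n+1) = 0.0576 ⇒ n+1 = 0.24/0.0576 = 4.1667 ⇒ n = 3.1667.
Hence α = 0.4×3.1667 = 1.267, β = 0.6×3.1667 = 1.900.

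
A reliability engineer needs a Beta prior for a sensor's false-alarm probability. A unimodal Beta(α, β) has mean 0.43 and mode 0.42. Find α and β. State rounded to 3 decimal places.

α = 6.880, β = 9.120

With s = α+β: μ = α/s and mode = (α−1)/(s−2). Eliminating α = μs,
μs − 1 = m(s−2) ⇒ s(μ−m) = 1−2m ⇒ s = 0.16/0.01 = 16.0000.
So α = μs = 6.880, β = (1−μ)s = 9.120.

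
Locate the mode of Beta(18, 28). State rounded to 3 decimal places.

The density x^(α−1)(1−x)^(β−1) is maximised at (α−1)/(α+β−2) = 17/44 = 0.386.

0.386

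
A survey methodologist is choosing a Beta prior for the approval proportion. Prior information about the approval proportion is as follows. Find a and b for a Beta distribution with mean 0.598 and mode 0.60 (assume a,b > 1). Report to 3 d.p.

a = 59.800, b = 40.200

With s = a+b: μ = a/s and mode = (a−1)/(s−2). Eliminating a = μs,
μs − 1 = m(s−2) ⇒ s(μ−m) = 1−2m ⇒ s = -0.20/-0.002 = 100.0000.
So a = μs = 59.800, b = (1−μ)s = 40.200.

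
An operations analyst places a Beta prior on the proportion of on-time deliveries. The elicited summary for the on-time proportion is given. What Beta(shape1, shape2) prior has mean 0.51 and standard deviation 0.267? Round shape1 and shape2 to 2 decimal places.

shape1 = 1.28, shape2 = 1.23

Variance = 0.267² = 0.071289. The moment-matching identity shape1+shape2 = μ(1−μ)/Var − 1 gives
shape1+shape2 = 0.2499/0.071289 − 1 = 2.5054, so shape1 = μ·2.5054 = 1.28 and shape2 = (1−μ)·2.5054 = 1.23.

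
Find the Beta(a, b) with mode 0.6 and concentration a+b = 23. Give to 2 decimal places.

Since the density peak of Beta(a,b) is at (a−1)/(a+b−2),
a = 1 + 0.6(23−2) = 13.60 and b = 23 − 13.60 = 9.40.

a = 13.60, b = 9.40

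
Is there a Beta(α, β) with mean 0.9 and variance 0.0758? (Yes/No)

The Beta variance bound is σ² < μ(1−μ).
Here μ(1−μ) = 0.9×0.1 = 0.09, and 0.0758 < 0.09.

Yes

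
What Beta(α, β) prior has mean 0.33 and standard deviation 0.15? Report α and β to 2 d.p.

α = 2.91, β = 5.91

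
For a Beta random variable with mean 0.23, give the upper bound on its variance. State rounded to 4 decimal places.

Var = μ(1−μ)/(α+β+1), which approaches μ(1−μ) as α+β → 0.
So the supremum is μ(1−μ) = 0.23×0.77 = 0.1771.

0.1771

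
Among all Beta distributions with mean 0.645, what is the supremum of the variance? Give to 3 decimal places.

0.229

For fixed mean μ the Beta variance is μ(1−μ)/(α+β+1), increasing as α+β decreases.
Its least upper bound (not attained) is μ(1−μ) = 0.645·0.355 = 0.229.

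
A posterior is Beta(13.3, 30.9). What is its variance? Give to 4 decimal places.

α+β = 44.2 and αβ = 410.97, so Var = αβ/[(α+β)²(α+β+1)] = 410.97/88304.528 = 0.0047.

0.0047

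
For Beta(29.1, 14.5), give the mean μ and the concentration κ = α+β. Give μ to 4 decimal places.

μ = 0.6674, κ = 43.6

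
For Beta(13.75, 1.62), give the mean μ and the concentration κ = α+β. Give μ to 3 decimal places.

κ = α+β = 13.75+1.62 = 15.37; μ = α/κ = 13.75/15.37 = 0.895.

μ = 0.895, κ = 15.37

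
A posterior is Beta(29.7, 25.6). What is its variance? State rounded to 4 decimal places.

0.0044

Var = αβ/[(α+β)²(α+β+1)] = (29.7×25.6)/(55.3²×56.3) = 760.32/172170.467 = 0.0044.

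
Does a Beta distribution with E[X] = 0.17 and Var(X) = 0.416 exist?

The Beta variance bound is σ² < μ(1−μ).
Here μ(1−μ) = 0.17×0.83 = 0.1411, and 0.416 ≥ 0.1411.

No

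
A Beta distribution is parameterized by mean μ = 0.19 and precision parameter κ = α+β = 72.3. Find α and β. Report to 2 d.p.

α = μκ = 0.19×72.3 = 13.74 and β = (1−μ)κ = 0.81×72.3 = 58.56.

α = 13.74, β = 58.56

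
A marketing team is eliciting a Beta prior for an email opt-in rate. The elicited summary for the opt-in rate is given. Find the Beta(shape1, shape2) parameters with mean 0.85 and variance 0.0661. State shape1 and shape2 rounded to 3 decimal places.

By moment matching, shape1+shape2 = μ(1−μ)/σ² − 1 = (0.85·0.15)/0.0661 − 1 = 1.9289 − 1 = 0.9289.
Since shape1/(shape1+shape2) = μ, shape1 = 0.85·0.9289 = 0.790 and shape2 = 0.15·0.9289 = 0.139.

shape1 = 0.790, shape2 = 0.139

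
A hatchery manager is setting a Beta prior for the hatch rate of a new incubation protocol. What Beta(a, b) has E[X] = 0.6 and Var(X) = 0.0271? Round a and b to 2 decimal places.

a = 4.71, b = 3.14

Write ν = a+b; then a = μν and Var = μ(1−μ)/(ν+1).
ν = μ(1−μ)/Var − 1 = 0.24/0.0271 − 1 = 7.8561.
a = 0.6·7.8561 = 4.71, b = 0.4·7.8561 = 3.14.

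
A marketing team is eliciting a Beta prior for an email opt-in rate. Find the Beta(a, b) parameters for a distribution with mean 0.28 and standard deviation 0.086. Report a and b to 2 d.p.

Variance = 0.086² = 0.007396. The moment-matching identity a+b = μ(1−μ)/Var − 1 gives
a+b = 0.2016/0.007396 − 1 = 26.2580, so a = μ·26.2580 = 7.35 and b = (1−μ)·26.2580 = 18.91.

a = 7.35, b = 18.91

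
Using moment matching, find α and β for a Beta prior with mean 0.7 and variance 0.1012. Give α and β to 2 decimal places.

By moment matching, α+β = μ(1−μ)/σ² − 1 = (0.7·0.3)/0.1012 − 1 = 2.0751 − 1 = 1.0751.
Since α/(α+β) = μ, α = 0.7·1.0751 = 0.75 and β = 0.3·1.0751 = 0.32.

α = 0.75, β = 0.32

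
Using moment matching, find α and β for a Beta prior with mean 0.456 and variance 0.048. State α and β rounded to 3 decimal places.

Write ν = α+β; then α = μν and Var = μ(1−μ)/(ν+1).
ν = μ(1−μ)/Var − 1 = 0.248064/0.048 − 1 = 4.1680.
α = 0.456·4.1680 = 1.901, β = 0.544·4.1680 = 2.267.

α = 1.901, β = 2.267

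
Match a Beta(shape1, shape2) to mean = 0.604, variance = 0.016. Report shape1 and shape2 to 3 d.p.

shape1 = 8.425, shape2 = 5.524

Write ν = shape1+shape2; then shape1 = μν and Var = μ(1−μ)/(ν+1).
ν = μ(1−μ)/Var − 1 = 0.239184/0.016 − 1 = 13.9490.
shape1 = 0.604·13.9490 = 8.425, shape2 = 0.396·13.9490 = 5.524.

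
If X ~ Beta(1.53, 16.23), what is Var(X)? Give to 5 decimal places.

μ = 1.53/17.76 = 0.086149; Var = μ(1−μ)/(α+β+1) = 0.0787271/18.76 = 0.00420.

0.00420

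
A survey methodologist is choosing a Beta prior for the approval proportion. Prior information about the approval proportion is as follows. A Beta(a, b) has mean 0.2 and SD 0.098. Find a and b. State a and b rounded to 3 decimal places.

Variance = 0.098² = 0.009604. The moment-matching identity a+b = μ(1−μ)/Var − 1 gives
a+b = 0.16/0.009604 − 1 = 15.6597, so a = μ·15.6597 = 3.132 and b = (1−μ)·15.6597 = 12.528.

a = 3.132, b = 12.528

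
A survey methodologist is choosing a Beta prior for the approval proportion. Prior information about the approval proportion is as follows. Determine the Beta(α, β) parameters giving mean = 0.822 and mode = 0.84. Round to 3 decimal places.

α = 31.053, β = 6.724

Let s = α+β. Mean gives α = μs = 0.822s; mode gives (α−1)/(s−2) = 0.84.
Substituting: 0.822s − 1 = 0.84(s−2) = 0.84s − 1.68, so -0.018s = -0.68 and s = 37.7778.
Then α = 0.822×37.7778 = 31.053 and β = s−α = 6.724.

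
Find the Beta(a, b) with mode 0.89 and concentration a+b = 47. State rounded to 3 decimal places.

Mode = (a−1)/(κ−2) with κ = a+b, so a−1 = 0.89·45 = 40.050.
a = 41.050; b = κ − a = 5.950.

a = 41.050, b = 5.950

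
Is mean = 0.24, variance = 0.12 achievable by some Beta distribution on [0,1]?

Yes

A Beta with mean μ has variance μ(1−μ)/(α+β+1) < μ(1−μ).
Here μ(1−μ) = 0.24×0.76 = 0.1824, and 0.12 < 0.1824.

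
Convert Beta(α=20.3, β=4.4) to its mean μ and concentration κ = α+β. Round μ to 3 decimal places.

μ = 0.822, κ = 24.7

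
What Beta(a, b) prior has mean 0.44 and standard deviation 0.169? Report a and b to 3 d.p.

Variance = 0.169² = 0.028561. The moment-matching identity a+b = μ(1−μ)/Var − 1 gives
a+b = 0.2464/0.028561 − 1 = 7.6271, so a = μ·7.6271 = 3.356 and b = (1−μ)·7.6271 = 4.271.

a = 3.356, b = 4.271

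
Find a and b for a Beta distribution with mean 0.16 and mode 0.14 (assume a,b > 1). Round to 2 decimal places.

Let s = a+b. Mean gives a = μs = 0.16s; mode gives (a−1)/(s−2) = 0.14.
Substituting: 0.16s − 1 = 0.14(s−2) = 0.14s − 0.28, so 0.02s = 0.72 and s = 36.0000.
Then a = 0.16×36.0000 = 5.76 and b = s−a = 30.24.

a = 5.76, b = 30.24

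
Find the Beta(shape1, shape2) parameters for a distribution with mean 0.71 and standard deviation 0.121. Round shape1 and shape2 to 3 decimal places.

σ² = 0.121² = 0.014641.
With s = shape1+shape2, Var = μ(1−μ)/(s+1), so s+1 = (0.71×0.29)/0.014641 = 14.0632 and s = 13.0632.
shape1 = μs = 9.275, shape2 = (1−μ)s = 3.788.

shape1 = 9.275, shape2 = 3.788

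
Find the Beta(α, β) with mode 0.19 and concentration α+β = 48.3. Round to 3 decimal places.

α = 9.797, β = 38.503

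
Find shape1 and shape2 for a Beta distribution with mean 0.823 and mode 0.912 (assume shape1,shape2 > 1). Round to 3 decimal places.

shape1 = 7.620, shape2 = 1.639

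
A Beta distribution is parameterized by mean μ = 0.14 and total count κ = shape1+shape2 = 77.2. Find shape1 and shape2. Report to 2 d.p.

shape1 = 10.81, shape2 = 66.39

Split κ in proportion μ : (1−μ): shape1 = 0.14·77.2 = 10.81, shape2 = 77.2 − 10.81 = 66.39.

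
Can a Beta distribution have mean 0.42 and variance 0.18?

The Beta variance bound is σ² < μ(1−μ).
Here μ(1−μ) = 0.42×0.58 = 0.2436, and 0.18 < 0.2436.

Yes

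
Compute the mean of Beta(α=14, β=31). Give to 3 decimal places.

E[X] = α/(α+β) = 14/45 = 0.311.

0.311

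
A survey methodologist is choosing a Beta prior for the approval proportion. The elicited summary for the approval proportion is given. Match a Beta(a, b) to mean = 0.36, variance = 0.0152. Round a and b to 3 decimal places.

By moment matching, a+b = μ(1−μ)/σ² − 1 = (0.36·0.64)/0.0152 − 1 = 15.1579 − 1 = 14.1579.
Since a/(a+b) = μ, a = 0.36·14.1579 = 5.097 and b = 0.64·14.1579 = 9.061.

a = 5.097, b = 9.061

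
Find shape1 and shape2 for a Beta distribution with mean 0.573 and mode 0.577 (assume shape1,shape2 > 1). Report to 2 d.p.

shape1 = 22.06, shape2 = 16.44

Let s = shape1+shape2. Mean gives shape1 = μs = 0.573s; mode gives (shape1−1)/(s−2) = 0.577.
Substituting: 0.573s − 1 = 0.577(s−2) = 0.577s − 1.154, so -0.004s = -0.154 and s = 38.5000.
Then shape1 = 0.573×38.5000 = 22.06 and shape2 = s−shape1 = 16.44.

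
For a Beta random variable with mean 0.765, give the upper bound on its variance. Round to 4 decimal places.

Var = μ(1−μ)/(α+β+1), which approaches μ(1−μ) as α+β → 0.
So the supremum is μ(1−μ) = 0.765×0.235 = 0.1798.

0.1798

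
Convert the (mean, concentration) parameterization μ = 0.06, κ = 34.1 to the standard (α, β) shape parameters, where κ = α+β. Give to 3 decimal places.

α = μκ = 0.06×34.1 = 2.046 and β = (1−μ)κ = 0.94×34.1 = 32.054.

α = 2.046, β = 32.054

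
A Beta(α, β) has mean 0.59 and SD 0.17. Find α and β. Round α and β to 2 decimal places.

α = 4.35, β = 3.02

Variance = 0.17² = 0.0289. The moment-matching identity α+β = μ(1−μ)/Var − 1 gives
α+β = 0.2419/0.0289 − 1 = 7.3702, so α = μ·7.3702 = 4.35 and β = (1−μ)·7.3702 = 3.02.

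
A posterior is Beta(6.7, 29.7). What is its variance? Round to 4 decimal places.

0.0040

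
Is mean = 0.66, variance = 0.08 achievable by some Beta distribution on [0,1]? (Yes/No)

Yes

For any Beta, Var(X) < E[X]·(1−E[X]).
Here μ(1−μ) = 0.66×0.34 = 0.2244, and 0.08 < 0.2244.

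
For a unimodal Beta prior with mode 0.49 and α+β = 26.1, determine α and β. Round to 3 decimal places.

For α,β>1 the mode is (α−1)/(α+β−2), so α = mode·(κ−2)+1 = 0.49×24.1+1 = 12.809.
And β = (1−mode)·(κ−2)+1 = 0.51×24.1+1 = 13.291.

α = 12.809, β = 13.291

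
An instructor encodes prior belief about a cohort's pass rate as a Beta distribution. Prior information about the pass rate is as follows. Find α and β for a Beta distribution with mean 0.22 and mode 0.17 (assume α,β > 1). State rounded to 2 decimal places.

α = 2.90, β = 10.30

Let s = α+β. Mean gives α = μs = 0.22s; mode gives (α−1)/(s−2) = 0.17.
Substituting: 0.22s − 1 = 0.17(s−2) = 0.17s − 0.34, so 0.05s = 0.66 and s = 13.2000.
Then α = 0.22×13.2000 = 2.90 and β = s−α = 10.30.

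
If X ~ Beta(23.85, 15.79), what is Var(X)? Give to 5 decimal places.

0.00590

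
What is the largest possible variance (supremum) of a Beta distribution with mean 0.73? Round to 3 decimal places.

0.197

Var = μ(1−μ)/(α+β+1), which approaches μ(1−μ) as α+β → 0.
So the supremum is μ(1−μ) = 0.73×0.27 = 0.197.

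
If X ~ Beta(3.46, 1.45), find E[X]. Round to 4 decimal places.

E[X] = α/(α+β) = 3.46/4.91 = 0.7047.

0.7047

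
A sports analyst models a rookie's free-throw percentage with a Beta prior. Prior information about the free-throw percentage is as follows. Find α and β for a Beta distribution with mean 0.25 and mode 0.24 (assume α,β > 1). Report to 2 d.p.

Let s = α+β. Mean gives α = μs = 0.25s; mode gives (α−1)/(s−2) = 0.24.
Substituting: 0.25s − 1 = 0.24(s−2) = 0.24s − 0.48, so 0.01s = 0.52 and s = 52.0000.
Then α = 0.25×52.0000 = 13.00 and β = s−α = 39.00.

α = 13.00, β = 39.00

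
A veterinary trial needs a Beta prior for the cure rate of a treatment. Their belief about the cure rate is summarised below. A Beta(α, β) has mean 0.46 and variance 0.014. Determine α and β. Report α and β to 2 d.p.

Let s = α+β. The Beta variance is μ(1−μ)/(s+1).
So s+1 = μ(1−μ)/σ² = (0.46×0.54)/0.014 = 0.2484/0.014 = 17.7429, giving s = 16.7429.
Then α = μs = 0.46×16.7429 = 7.70 and β = (1−μ)s = 0.54×16.7429 = 9.04.

α = 7.70, β = 9.04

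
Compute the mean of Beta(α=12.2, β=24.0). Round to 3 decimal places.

0.337

E[X] = α/(α+β) = 12.2/36.2 = 0.337.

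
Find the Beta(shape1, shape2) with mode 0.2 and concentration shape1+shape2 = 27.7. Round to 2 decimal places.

shape1 = 6.14, shape2 = 21.56

For shape1,shape2>1 the mode is (shape1−1)/(shape1+shape2−2), so shape1 = mode·(κ−2)+1 = 0.2×25.7+1 = 6.14.
And shape2 = (1−mode)·(κ−2)+1 = 0.8×25.7+1 = 21.56.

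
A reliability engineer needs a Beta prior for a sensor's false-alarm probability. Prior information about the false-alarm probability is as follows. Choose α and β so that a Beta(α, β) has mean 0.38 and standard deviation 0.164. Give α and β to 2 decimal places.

First σ² = 0.026896. Setting α = μn, β = (1−μ)n with n = α+β,
μ(1−μ)/(n+1) = 0.026896 ⇒ n+1 = 0.2356/0.026896 = 8.7597 ⇒ n = 7.7597.
Hence α = 0.38×7.7597 = 2.95, β = 0.62×7.7597 = 4.81.

α = 2.95, β = 4.81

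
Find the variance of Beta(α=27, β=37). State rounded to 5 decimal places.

Var = αβ/[(α+β)²(α+β+1)] = (27×37)/(64²×65) = 999/266240 = 0.00375.

0.00375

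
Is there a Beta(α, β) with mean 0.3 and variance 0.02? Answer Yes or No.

For any Beta, Var(X) < E[X]·(1−E[X]).
Here μ(1−μ) = 0.3×0.7 = 0.21, and 0.02 < 0.21.

Yes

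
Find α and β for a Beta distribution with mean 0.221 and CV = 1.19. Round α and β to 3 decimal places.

α = 0.329, β = 1.160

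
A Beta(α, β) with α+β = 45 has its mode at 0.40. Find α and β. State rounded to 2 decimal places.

α = 18.20, β = 26.80

Since the density peak of Beta(α,β) is at (α−1)/(α+β−2),
α = 1 + 0.40(45−2) = 18.20 and β = 45 − 18.20 = 26.80.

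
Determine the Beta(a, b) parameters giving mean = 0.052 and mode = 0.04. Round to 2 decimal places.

a = 3.99, b = 72.68

With s = a+b: μ = a/s and mode = (a−1)/(s−2). Eliminating a = μs,
μs − 1 = m(s−2) ⇒ s(μ−m) = 1−2m ⇒ s = 0.92/0.012 = 76.6667.
So a = μs = 3.99, b = (1−μ)s = 72.68.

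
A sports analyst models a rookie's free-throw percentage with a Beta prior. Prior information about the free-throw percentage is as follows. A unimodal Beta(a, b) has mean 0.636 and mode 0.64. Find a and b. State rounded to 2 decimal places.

a = 44.52, b = 25.48

Let s = a+b. Mean gives a = μs = 0.636s; mode gives (a−1)/(s−2) = 0.64.
Substituting: 0.636s − 1 = 0.64(s−2) = 0.64s − 1.28, so -0.004s = -0.28 and s = 70.0000.
Then a = 0.636×70.0000 = 44.52 and b = s−a = 25.48.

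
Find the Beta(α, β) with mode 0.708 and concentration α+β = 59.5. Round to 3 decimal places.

Mode = (α−1)/(κ−2) with κ = α+β, so α−1 = 0.708·57.5 = 40.710.
α = 41.710; β = κ − α = 17.790.

α = 41.710, β = 17.790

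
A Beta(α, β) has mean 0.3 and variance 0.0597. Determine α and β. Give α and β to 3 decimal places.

Let s = α+β. The Beta variance is μ(1−μ)/(s+1).
So s+1 = μ(1−μ)/σ² = (0.3×0.7)/0.0597 = 0.21/0.0597 = 3.5176, giving s = 2.5176.
Then α = μs = 0.3×2.5176 = 0.755 and β = (1−μ)s = 0.7×2.5176 = 1.762.

α = 0.755, β = 1.762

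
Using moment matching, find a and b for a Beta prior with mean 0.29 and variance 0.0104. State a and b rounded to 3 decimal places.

Write ν = a+b; then a = μν and Var = μ(1−μ)/(ν+1).
ν = μ(1−μ)/Var − 1 = 0.2059/0.0104 − 1 = 18.7981.
a = 0.29·18.7981 = 5.451, b = 0.71·18.7981 = 13.347.

a = 5.451, b = 13.347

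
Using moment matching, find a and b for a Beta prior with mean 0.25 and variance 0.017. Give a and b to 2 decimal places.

a = 2.51, b = 7.52

By moment matching, a+b = μ(1−μ)/σ² − 1 = (0.25·0.75)/0.017 − 1 = 11.0294 − 1 = 10.0294.
Since a/(a+b) = μ, a = 0.25·10.0294 = 2.51 and b = 0.75·10.0294 = 7.52.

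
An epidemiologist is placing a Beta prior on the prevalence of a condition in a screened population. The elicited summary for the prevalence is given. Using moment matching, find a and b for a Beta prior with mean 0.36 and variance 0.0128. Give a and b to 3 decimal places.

a = 6.120, b = 10.880

Let s = a+b. The Beta variance is μ(1−μ)/(s+1).
So s+1 = μ(1−μ)/σ² = (0.36×0.64)/0.0128 = 0.2304/0.0128 = 18.0000, giving s = 17.0000.
Then a = μs = 0.36×17.0000 = 6.120 and b = (1−μ)s = 0.64×17.0000 = 10.880.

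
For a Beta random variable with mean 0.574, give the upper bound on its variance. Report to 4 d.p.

0.2445

Var = μ(1−μ)/(α+β+1), which approaches μ(1−μ) as α+β → 0.
So the supremum is μ(1−μ) = 0.574×0.426 = 0.2445.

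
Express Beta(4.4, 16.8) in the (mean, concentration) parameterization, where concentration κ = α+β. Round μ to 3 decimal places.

κ = α+β = 4.4+16.8 = 21.2; μ = α/κ = 4.4/21.2 = 0.208.

μ = 0.208, κ = 21.2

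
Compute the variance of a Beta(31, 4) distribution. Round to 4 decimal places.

Var = αβ/[(α+β)²(α+β+1)] = (31×4)/(35²×36) = 124/44100 = 0.0028.

0.0028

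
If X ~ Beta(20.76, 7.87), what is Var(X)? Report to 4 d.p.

0.0067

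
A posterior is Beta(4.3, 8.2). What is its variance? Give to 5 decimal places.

0.01672

μ = 4.3/12.5 = 0.344000; Var = μ(1−μ)/(α+β+1) = 0.2256640/13.5 = 0.01672.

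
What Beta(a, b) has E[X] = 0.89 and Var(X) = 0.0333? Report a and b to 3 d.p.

a = 1.727, b = 0.213

Let s = a+b. The Beta variance is μ(1−μ)/(s+1).
So s+1 = μ(1−μ)/σ² = (0.89×0.11)/0.0333 = 0.0979/0.0333 = 2.9399, giving s = 1.9399.
Then a = μs = 0.89×1.9399 = 1.727 and b = (1−μ)s = 0.11×1.9399 = 0.213.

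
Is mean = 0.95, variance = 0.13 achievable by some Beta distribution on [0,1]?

No

The Beta variance bound is σ² < μ(1−μ).
Here μ(1−μ) = 0.95×0.05 = 0.0475, and 0.13 ≥ 0.0475.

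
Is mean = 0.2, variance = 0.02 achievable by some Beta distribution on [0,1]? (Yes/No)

Yes

A Beta with mean μ has variance μ(1−μ)/(α+β+1) < μ(1−μ).
Here μ(1−μ) = 0.2×0.8 = 0.16, and 0.02 < 0.16.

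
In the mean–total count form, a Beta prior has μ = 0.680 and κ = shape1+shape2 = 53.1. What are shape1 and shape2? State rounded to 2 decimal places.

shape1 = μκ = 0.680×53.1 = 36.11 and shape2 = (1−μ)κ = 0.320×53.1 = 16.99.

shape1 = 36.11, shape2 = 16.99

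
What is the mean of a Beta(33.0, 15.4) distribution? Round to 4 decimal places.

E[X] = α/(α+β) = 33.0/48.4 = 0.6818.

0.6818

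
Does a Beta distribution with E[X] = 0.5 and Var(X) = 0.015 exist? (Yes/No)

The Beta variance bound is σ² < μ(1−μ).
Here μ(1−μ) = 0.5×0.5 = 0.25, and 0.015 < 0.25.

Yes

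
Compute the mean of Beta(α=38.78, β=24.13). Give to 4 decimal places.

0.6164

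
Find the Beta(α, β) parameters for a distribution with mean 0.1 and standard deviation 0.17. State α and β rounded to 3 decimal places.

σ² = 0.17² = 0.0289.
With s = α+β, Var = μ(1−μ)/(s+1), so s+1 = (0.1×0.9)/0.0289 = 3.1142 and s = 2.1142.
α = μs = 0.211, β = (1−μ)s = 1.903.

α = 0.211, β = 1.903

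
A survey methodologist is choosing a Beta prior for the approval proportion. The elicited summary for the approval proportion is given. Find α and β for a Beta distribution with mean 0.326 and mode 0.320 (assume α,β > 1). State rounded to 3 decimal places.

Let s = α+β. Mean gives α = μs = 0.326s; mode gives (α−1)/(s−2) = 0.320.
Substituting: 0.326s − 1 = 0.320(s−2) = 0.320s − 0.640, so 0.006s = 0.360 and s = 60.0000.
Then α = 0.326×60.0000 = 19.560 and β = s−α = 40.440.

α = 19.560, β = 40.440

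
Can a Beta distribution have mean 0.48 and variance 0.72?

The Beta variance bound is σ² < μ(1−μ).
Here μ(1−μ) = 0.48×0.52 = 0.2496, and 0.72 ≥ 0.2496.

No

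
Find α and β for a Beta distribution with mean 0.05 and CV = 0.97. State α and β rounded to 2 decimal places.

σ = CV·μ = 0.97×0.05 = 0.04850, so σ² = 0.002352.
s+1 = μ(1−μ)/σ² = 0.0475/0.002352 = 20.1934, so s = α+β = 19.1934.
α = μs = 0.96, β = (1−μ)s = 18.23.

α = 0.96, β = 18.23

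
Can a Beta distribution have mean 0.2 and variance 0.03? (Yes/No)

Yes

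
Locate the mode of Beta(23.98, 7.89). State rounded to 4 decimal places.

With α,β > 1, mode = (α−1)/(α+β−2) = 22.98/29.87 = 0.7693.

0.7693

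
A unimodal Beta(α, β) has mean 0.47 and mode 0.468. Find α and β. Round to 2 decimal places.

α = 15.04, β = 16.96

With s = α+β: μ = α/s and mode = (α−1)/(s−2). Eliminating α = μs,
μs − 1 = m(s−2) ⇒ s(μ−m) = 1−2m ⇒ s = 0.064/0.002 = 32.0000.
So α = μs = 15.04, β = (1−μ)s = 16.96.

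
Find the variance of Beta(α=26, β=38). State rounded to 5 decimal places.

μ = 26/64 = 0.406250; Var = μ(1−μ)/(α+β+1) = 0.2412109/65 = 0.00371.

0.00371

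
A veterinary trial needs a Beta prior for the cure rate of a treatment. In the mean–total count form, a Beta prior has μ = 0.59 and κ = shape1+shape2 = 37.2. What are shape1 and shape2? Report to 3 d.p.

shape1 = μκ = 0.59×37.2 = 21.948 and shape2 = (1−μ)κ = 0.41×37.2 = 15.252.

shape1 = 21.948, shape2 = 15.252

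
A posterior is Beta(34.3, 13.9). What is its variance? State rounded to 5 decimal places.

μ = 34.3/48.2 = 0.711618; Var = μ(1−μ)/(α+β+1) = 0.2052177/49.2 = 0.00417.

0.00417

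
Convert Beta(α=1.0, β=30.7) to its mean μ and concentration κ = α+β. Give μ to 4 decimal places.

μ = 0.0315, κ = 31.7

κ = α+β = 1.0+30.7 = 31.7; μ = α/κ = 1.0/31.7 = 0.0315.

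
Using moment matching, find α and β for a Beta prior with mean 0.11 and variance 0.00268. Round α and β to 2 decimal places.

α = 3.91, β = 31.62

By moment matching, α+β = μ(1−μ)/σ² − 1 = (0.11·0.89)/0.00268 − 1 = 36.5299 − 1 = 35.5299.
Since α/(α+β) = μ, α = 0.11·35.5299 = 3.91 and β = 0.89·35.5299 = 31.62.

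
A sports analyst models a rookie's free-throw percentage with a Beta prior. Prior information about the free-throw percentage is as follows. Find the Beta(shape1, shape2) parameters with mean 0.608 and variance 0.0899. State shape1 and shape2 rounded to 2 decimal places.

Let s = shape1+shape2. The Beta variance is μ(1−μ)/(s+1).
So s+1 = μ(1−μ)/σ² = (0.608×0.392)/0.0899 = 0.238336/0.0899 = 2.6511, giving s = 1.6511.
Then shape1 = μs = 0.608×1.6511 = 1.00 and shape2 = (1−μ)s = 0.392×1.6511 = 0.65.

shape1 = 1.00, shape2 = 0.65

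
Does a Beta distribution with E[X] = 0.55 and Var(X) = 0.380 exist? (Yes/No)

No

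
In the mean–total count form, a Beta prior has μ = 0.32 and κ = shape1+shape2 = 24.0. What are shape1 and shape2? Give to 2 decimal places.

shape1 = 7.68, shape2 = 16.32

shape1 = μκ = 0.32×24.0 = 7.68 and shape2 = (1−μ)κ = 0.68×24.0 = 16.32.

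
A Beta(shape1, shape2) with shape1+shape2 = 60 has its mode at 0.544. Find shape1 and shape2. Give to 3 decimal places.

shape1 = 32.552, shape2 = 27.448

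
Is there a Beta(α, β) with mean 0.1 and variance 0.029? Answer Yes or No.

For any Beta, Var(X) < E[X]·(1−E[X]).
Here μ(1−μ) = 0.1×0.9 = 0.09, and 0.029 < 0.09.

Yes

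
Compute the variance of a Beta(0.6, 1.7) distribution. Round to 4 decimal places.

0.0584

μ = 0.6/2.3 = 0.260870; Var = μ(1−μ)/(α+β+1) = 0.1928166/3.3 = 0.0584.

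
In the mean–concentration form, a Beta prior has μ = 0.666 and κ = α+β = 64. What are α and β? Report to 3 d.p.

Split κ in proportion μ : (1−μ): α = 0.666·64 = 42.624, β = 64 − 42.624 = 21.376.

α = 42.624, β = 21.376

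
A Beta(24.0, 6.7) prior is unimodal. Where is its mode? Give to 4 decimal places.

With α,β > 1, mode = (α−1)/(α+β−2) = 23.0/28.7 = 0.8014.

0.8014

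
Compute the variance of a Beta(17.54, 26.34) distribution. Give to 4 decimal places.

Var = αβ/[(α+β)²(α+β+1)] = (17.54×26.34)/(43.88²×44.88) = 462.0036/86414.393472 = 0.0053.

0.0053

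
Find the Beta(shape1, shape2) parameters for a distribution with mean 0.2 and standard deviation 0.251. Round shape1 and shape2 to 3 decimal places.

shape1 = 0.308, shape2 = 1.232

Variance = 0.251² = 0.063001. The moment-matching identity shape1+shape2 = μ(1−μ)/Var − 1 gives
shape1+shape2 = 0.16/0.063001 − 1 = 1.5396, so shape1 = μ·1.5396 = 0.308 and shape2 = (1−μ)·1.5396 = 1.232.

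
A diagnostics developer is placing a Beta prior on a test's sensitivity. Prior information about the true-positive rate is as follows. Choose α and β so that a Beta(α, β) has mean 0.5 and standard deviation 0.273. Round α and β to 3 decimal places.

First σ² = 0.074529. Setting α = μn, β = (1−μ)n with n = α+β,
μ(1−μ)/(n+1) = 0.074529 ⇒ n+1 = 0.25/0.074529 = 3.3544 ⇒ n = 2.3544.
Hence α = 0.5×2.3544 = 1.177, β = 0.5×2.3544 = 1.177.

α = 1.177, β = 1.177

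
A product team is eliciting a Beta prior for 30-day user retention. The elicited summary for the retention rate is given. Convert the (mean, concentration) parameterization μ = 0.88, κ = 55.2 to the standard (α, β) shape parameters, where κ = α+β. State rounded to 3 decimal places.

α = 48.576, β = 6.624

α = μκ = 0.88×55.2 = 48.576 and β = (1−μ)κ = 0.12×55.2 = 6.624.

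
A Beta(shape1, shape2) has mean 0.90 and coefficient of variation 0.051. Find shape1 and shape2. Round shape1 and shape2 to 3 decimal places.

shape1 = 37.547, shape2 = 4.172

σ = CV·μ = 0.051×0.90 = 0.04590, so σ² = 0.002107.
s+1 = μ(1−μ)/σ² = 0.0900/0.002107 = 42.7186, so s = shape1+shape2 = 41.7186.
shape1 = μs = 37.547, shape2 = (1−μ)s = 4.172.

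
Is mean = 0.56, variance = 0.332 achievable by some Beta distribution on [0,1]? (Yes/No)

No

The Beta variance bound is σ² < μ(1−μ).
Here μ(1−μ) = 0.56×0.44 = 0.2464, and 0.332 ≥ 0.2464.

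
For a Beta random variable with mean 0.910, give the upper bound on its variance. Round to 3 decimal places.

For fixed mean μ the Beta variance is μ(1−μ)/(α+β+1), increasing as α+β decreases.
Its least upper bound (not attained) is μ(1−μ) = 0.910·0.090 = 0.082.

0.082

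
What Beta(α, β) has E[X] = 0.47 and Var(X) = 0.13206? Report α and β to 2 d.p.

Write ν = α+β; then α = μν and Var = μ(1−μ)/(ν+1).
ν = μ(1−μ)/Var − 1 = 0.2491/0.13206 − 1 = 0.8863.
α = 0.47·0.8863 = 0.42, β = 0.53·0.8863 = 0.47.

α = 0.42, β = 0.47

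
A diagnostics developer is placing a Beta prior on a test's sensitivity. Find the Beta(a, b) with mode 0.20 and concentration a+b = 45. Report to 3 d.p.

Since the density peak of Beta(a,b) is at (a−1)/(a+b−2),
a = 1 + 0.20(45−2) = 9.600 and b = 45 − 9.600 = 35.400.

a = 9.600, b = 35.400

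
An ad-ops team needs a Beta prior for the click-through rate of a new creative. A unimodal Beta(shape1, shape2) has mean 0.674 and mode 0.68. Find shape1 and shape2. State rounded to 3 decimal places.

shape1 = 40.440, shape2 = 19.560

With s = shape1+shape2: μ = shape1/s and mode = (shape1−1)/(s−2). Eliminating shape1 = μs,
μs − 1 = m(s−2) ⇒ s(μ−m) = 1−2m ⇒ s = -0.36/-0.006 = 60.0000.
So shape1 = μs = 40.440, shape2 = (1−μ)s = 19.560.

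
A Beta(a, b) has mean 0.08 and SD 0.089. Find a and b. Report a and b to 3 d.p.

Variance = 0.089² = 0.007921. The moment-matching identity a+b = μ(1−μ)/Var − 1 gives
a+b = 0.0736/0.007921 − 1 = 8.2918, so a = μ·8.2918 = 0.663 and b = (1−μ)·8.2918 = 7.628.

a = 0.663, b = 7.628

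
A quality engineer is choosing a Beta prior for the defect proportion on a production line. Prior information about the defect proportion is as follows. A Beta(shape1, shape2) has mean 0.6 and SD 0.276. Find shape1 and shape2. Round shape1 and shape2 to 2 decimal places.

shape1 = 1.29, shape2 = 0.86

σ² = 0.276² = 0.076176.
With s = shape1+shape2, Var = μ(1−μ)/(s+1), so s+1 = (0.6×0.4)/0.076176 = 3.1506 and s = 2.1506.
shape1 = μs = 1.29, shape2 = (1−μ)s = 0.86.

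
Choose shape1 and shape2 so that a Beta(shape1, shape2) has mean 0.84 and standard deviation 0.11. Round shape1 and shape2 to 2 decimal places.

First σ² = 0.0121. Setting shape1 = μn, shape2 = (1−μ)n with n = shape1+shape2,
μ(1−μ)/(n+1) = 0.0121 ⇒ n+1 = 0.1344/0.0121 = 11.1074 ⇒ n = 10.1074.
Hence shape1 = 0.84×10.1074 = 8.49, shape2 = 0.16×10.1074 = 1.62.

shape1 = 8.49, shape2 = 1.62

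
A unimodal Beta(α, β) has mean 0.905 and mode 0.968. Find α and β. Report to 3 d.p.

α = 13.446, β = 1.411

With s = α+β: μ = α/s and mode = (α−1)/(s−2). Eliminating α = μs,
μs − 1 = m(s−2) ⇒ s(μ−m) = 1−2m ⇒ s = -0.936/-0.063 = 14.8571.
So α = μs = 13.446, β = (1−μ)s = 1.411.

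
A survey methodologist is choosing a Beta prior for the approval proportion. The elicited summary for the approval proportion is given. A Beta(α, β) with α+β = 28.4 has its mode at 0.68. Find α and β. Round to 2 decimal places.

Mode = (α−1)/(κ−2) with κ = α+β, so α−1 = 0.68·26.4 = 17.95.
α = 18.95; β = κ − α = 9.45.

α = 18.95, β = 9.45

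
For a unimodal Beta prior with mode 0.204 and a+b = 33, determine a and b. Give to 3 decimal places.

a = 7.324, b = 25.676

For a,b>1 the mode is (a−1)/(a+b−2), so a = mode·(κ−2)+1 = 0.204×31+1 = 7.324.
And b = (1−mode)·(κ−2)+1 = 0.796×31+1 = 25.676.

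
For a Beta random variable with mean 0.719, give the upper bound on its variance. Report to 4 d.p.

Var = μ(1−μ)/(α+β+1), which approaches μ(1−μ) as α+β → 0.
So the supremum is μ(1−μ) = 0.719×0.281 = 0.2020.

0.2020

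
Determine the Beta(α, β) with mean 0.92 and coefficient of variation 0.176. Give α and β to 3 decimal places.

α = 1.663, β = 0.145

Var = (CV·μ)² = (0.176×0.92)² = 0.026218.
α+β = μ(1−μ)/Var − 1 = 0.0736/0.026218 − 1 = 1.8072.
Thus α = 0.92·1.8072 = 1.663 and β = 0.08·1.8072 = 0.145.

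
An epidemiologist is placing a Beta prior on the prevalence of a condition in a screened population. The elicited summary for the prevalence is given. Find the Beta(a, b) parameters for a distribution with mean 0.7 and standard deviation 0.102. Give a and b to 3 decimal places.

a = 13.429, b = 5.755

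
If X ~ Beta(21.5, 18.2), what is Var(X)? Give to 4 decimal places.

Var = αβ/[(α+β)²(α+β+1)] = (21.5×18.2)/(39.7²×40.7) = 391.30/64146.863 = 0.0061.

0.0061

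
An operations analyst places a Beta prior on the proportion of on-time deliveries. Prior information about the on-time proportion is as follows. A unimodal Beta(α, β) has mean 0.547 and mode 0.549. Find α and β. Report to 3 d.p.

α = 26.803, β = 22.197

Let s = α+β. Mean gives α = μs = 0.547s; mode gives (α−1)/(s−2) = 0.549.
Substituting: 0.547s − 1 = 0.549(s−2) = 0.549s − 1.098, so -0.002s = -0.098 and s = 49.0000.
Then α = 0.547×49.0000 = 26.803 and β = s−α = 22.197.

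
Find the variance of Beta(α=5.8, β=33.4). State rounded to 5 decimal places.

0.00314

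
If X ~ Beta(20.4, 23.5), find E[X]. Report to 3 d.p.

0.465

The Beta mean is α/(α+β) = 20.4/(20.4+23.5) = 0.465.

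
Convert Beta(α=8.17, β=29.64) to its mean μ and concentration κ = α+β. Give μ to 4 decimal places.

μ = 0.2161, κ = 37.81

κ = α+β = 8.17+29.64 = 37.81; μ = α/κ = 8.17/37.81 = 0.2161.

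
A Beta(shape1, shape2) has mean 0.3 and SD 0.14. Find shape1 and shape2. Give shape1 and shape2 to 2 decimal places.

shape1 = 2.91, shape2 = 6.80

σ² = 0.14² = 0.0196.
With s = shape1+shape2, Var = μ(1−μ)/(s+1), so s+1 = (0.3×0.7)/0.0196 = 10.7143 and s = 9.7143.
shape1 = μs = 2.91, shape2 = (1−μ)s = 6.80.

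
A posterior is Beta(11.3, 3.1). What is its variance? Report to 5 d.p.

α+β = 14.4 and αβ = 35.03, so Var = αβ/[(α+β)²(α+β+1)] = 35.03/3193.344 = 0.01097.

0.01097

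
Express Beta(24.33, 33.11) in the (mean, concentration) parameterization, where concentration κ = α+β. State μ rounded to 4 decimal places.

κ = α+β = 24.33+33.11 = 57.44; μ = α/κ = 24.33/57.44 = 0.4236.

μ = 0.4236, κ = 57.44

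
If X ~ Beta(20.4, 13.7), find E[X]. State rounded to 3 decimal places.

E[X] = α/(α+β) = 20.4/34.1 = 0.598.

0.598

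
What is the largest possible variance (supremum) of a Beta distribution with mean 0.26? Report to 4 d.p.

0.1924

Var = μ(1−μ)/(α+β+1), which approaches μ(1−μ) as α+β → 0.
So the supremum is μ(1−μ) = 0.26×0.74 = 0.1924.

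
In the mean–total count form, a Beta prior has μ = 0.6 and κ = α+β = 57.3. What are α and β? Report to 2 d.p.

α = μκ = 0.6×57.3 = 34.38 and β = (1−μ)κ = 0.4×57.3 = 22.92.

α = 34.38, β = 22.92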